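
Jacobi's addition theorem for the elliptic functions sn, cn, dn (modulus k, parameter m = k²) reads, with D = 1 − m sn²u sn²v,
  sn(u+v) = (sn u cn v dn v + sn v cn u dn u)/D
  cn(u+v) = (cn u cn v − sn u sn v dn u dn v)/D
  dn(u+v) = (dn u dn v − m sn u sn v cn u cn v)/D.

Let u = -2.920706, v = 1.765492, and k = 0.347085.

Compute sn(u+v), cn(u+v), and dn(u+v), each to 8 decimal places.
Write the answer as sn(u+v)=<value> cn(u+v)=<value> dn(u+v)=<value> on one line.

sn u = -0.3163177604471562, cn u = -0.948653295164095, dn u = 0.9939548996647547
sn v = 0.9909016457757386, cn v = -0.1345879950030192, dn v = 0.938996353268263
m = k² = 0.120467997225
D = 1 − m·sn²u·sn²v = 0.9881646816552489
sn(u+v) = (sn u·cn v·dn v + sn v·cn u·dn u)/D = -0.8943640925188565/0.9881646816552489 = -0.9050759545673405
cn(u+v) = (cn u·cn v − sn u·sn v·dn u·dn v)/D = 0.4202169773863755/0.9881646816552489 = 0.4252499458718571
dn(u+v) = (dn u·dn v − m·sn u·sn v·cn u·cn v)/D = 0.9381410541678809/0.9881646816552489 = 0.9493772359850236

sn(u+v)=-0.90507595 cn(u+v)=0.42524995 dn(u+v)=0.94937724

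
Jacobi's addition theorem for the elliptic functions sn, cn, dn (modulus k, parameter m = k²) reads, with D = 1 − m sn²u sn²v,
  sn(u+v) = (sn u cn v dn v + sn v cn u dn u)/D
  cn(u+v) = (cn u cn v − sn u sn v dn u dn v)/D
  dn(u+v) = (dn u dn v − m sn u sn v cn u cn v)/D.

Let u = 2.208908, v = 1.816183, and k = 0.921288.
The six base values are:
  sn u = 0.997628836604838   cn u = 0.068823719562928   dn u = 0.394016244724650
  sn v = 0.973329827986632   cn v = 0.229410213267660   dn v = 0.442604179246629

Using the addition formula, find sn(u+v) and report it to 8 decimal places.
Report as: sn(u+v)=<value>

sn(u+v)=0.63939384

m = k² = 0.848771578944
D = 1 − m·sn²u·sn²v = 0.1997072507710554
sn(u+v) = (sn u·cn v·dn v + sn v·cn u·dn u)/D = 0.1276915869362248/0.1997072507710554 = 0.6393938449566388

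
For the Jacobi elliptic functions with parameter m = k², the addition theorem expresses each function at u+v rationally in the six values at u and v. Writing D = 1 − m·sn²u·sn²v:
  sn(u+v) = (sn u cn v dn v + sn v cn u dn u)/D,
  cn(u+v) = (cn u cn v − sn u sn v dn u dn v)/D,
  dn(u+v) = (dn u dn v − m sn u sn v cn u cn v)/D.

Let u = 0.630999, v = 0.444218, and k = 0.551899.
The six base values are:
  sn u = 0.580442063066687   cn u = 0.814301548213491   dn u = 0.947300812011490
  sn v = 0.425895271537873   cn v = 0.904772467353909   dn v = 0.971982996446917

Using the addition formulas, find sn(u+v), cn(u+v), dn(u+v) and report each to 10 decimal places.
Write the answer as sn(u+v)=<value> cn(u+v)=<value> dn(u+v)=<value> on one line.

sn(u+v)=0.8548982686 cn(u+v)=0.5187956729 dn(u+v)=0.8816962329

m = k² = 0.304592506201
D = 1 − m·sn²u·sn²v = 0.9813858758925653
sn(u+v) = (sn u·cn v·dn v + sn v·cn u·dn u)/D = 0.8389850861720562/0.9813858758925653 = 0.8548982686438234
cn(u+v) = (cn u·cn v − sn u·sn v·dn u·dn v)/D = 0.5091387459055585/0.9813858758925653 = 0.5187956729482168
dn(u+v) = (dn u·dn v − m·sn u·sn v·cn u·cn v)/D = 0.8652842297918424/0.9813858758925653 = 0.8816962328960267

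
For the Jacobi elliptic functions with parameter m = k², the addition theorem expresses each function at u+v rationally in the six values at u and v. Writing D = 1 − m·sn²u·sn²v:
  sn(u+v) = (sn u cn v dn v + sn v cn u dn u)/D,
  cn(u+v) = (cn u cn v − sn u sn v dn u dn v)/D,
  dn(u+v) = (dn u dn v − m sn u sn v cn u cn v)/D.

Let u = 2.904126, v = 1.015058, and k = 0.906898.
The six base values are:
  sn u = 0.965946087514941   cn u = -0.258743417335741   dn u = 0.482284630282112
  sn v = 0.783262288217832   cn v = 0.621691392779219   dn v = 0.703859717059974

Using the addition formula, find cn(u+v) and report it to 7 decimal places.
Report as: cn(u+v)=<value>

cn(u+v)=-0.7892884

m = k² = 0.822463982404
D = 1 − m·sn²u·sn²v = 0.529199302196801
cn(u+v) = (cn u·cn v − sn u·sn v·dn u·dn v)/D = -0.4176908532377099/0.529199302196801 = -0.7892883673576296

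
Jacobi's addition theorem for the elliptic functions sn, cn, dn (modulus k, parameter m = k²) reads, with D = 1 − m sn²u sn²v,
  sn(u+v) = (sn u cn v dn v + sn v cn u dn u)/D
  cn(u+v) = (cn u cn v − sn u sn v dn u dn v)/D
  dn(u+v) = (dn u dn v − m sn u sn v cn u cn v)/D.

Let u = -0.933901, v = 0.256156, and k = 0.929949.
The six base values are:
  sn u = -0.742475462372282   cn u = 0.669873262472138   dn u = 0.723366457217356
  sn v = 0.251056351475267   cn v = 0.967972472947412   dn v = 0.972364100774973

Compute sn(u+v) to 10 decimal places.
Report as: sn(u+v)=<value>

sn(u+v)=-0.5950619790

m = k² = 0.864805142601
D = 1 − m·sn²u·sn²v = 0.9699513544664954
sn(u+v) = (sn u·cn v·dn v + sn v·cn u·dn u)/D = -0.577181172551654/0.9699513544664954 = -0.5950619790299919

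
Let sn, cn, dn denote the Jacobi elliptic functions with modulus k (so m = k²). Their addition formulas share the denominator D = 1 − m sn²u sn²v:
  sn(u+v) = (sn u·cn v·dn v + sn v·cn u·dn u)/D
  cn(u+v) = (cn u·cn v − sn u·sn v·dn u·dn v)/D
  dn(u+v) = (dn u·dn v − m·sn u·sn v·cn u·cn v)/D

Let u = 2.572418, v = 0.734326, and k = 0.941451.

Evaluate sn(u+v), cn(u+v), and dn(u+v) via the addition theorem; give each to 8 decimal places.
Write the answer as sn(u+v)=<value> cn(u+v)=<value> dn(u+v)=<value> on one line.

sn u = 0.9998313337409061, cn u = -0.01836583975430338, dn u = 0.3375929165582908
sn v = 0.6307844720488587, cn v = 0.7759580850935459, dn v = 0.8045738026834787
m = k² = 0.886329985401
D = 1 − m·sn²u·sn²v = 0.6474579579538043
sn(u+v) = (sn u·cn v·dn v + sn v·cn u·dn u)/D = 0.6202992706461326/0.6474579579538043 = 0.9580533577909789
cn(u+v) = (cn u·cn v − sn u·sn v·dn u·dn v)/D = -0.1855549033401868/0.6474579579538043 = -0.28658988751425
dn(u+v) = (dn u·dn v − m·sn u·sn v·cn u·cn v)/D = 0.2795846354656611/0.6474579579538043 = 0.4318189807246284

sn(u+v)=0.95805336 cn(u+v)=-0.28658989 dn(u+v)=0.43181898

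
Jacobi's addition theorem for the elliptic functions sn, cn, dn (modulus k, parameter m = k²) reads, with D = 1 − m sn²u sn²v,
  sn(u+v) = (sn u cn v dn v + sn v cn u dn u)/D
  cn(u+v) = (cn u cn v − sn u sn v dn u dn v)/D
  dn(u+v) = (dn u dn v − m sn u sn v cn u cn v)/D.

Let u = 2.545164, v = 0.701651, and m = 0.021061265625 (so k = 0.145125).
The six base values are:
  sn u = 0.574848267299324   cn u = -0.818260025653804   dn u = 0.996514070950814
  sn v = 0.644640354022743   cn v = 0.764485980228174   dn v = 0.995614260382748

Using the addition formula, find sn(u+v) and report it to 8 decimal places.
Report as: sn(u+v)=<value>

sn(u+v)=-0.08836416

m = k² = 0.021061265625
D = 1 − m·sn²u·sn²v = 0.9971078161551956
sn(u+v) = (sn u·cn v·dn v + sn v·cn u·dn u)/D = -0.08810859391460595/0.9971078161551956 = -0.08836415930861806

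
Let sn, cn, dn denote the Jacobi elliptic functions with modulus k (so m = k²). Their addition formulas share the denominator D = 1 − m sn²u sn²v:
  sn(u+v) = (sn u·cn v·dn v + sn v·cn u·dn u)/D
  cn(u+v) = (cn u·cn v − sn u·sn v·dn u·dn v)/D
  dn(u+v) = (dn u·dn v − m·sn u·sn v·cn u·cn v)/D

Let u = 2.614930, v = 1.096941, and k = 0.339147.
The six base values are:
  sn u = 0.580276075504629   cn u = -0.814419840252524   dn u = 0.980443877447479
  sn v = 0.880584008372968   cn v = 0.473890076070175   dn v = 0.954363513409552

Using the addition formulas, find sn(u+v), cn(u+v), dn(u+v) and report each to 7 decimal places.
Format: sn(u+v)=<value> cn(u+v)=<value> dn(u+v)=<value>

sn(u+v)=-0.4543475 cn(u+v)=-0.8908245 dn(u+v)=0.9880567

m = k² = 0.115020687609
D = 1 − m·sn²u·sn²v = 0.9699678185996519
sn(u+v) = (sn u·cn v·dn v + sn v·cn u·dn u)/D = -0.440702489420502/0.9699678185996519 = -0.4543475370726698
cn(u+v) = (cn u·cn v − sn u·sn v·dn u·dn v)/D = -0.864071111042106/0.9699678185996519 = -0.8908245144561295
dn(u+v) = (dn u·dn v − m·sn u·sn v·cn u·cn v)/D = 0.9583832232034867/0.9699678185996519 = 0.9880567219097125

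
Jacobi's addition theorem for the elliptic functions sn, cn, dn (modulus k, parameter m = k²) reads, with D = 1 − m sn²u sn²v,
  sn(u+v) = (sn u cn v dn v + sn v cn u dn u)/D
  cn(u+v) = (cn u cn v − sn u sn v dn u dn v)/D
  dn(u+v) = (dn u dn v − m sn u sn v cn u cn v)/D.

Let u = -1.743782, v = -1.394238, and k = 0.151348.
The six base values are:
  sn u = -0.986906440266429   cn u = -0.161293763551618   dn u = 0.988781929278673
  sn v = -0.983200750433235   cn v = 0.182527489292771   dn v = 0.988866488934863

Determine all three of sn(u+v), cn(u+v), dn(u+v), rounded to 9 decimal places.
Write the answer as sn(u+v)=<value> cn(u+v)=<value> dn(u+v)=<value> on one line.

sn(u+v)=-0.021796945 cn(u+v)=-0.999762418 dn(u+v)=0.999994559

m = k² = 0.022906217104
D = 1 − m·sn²u·sn²v = 0.9784329998445281
sn(u+v) = (sn u·cn v·dn v + sn v·cn u·dn u)/D = -0.02132685008879836/0.9784329998445281 = -0.02179694480070396
cn(u+v) = (cn u·cn v − sn u·sn v·dn u·dn v)/D = -0.9782005421436098/0.9784329998445281 = -0.9997624183761635
dn(u+v) = (dn u·dn v − m·sn u·sn v·cn u·cn v)/D = 0.9784276757360065/0.9784329998445281 = 0.9999945585354107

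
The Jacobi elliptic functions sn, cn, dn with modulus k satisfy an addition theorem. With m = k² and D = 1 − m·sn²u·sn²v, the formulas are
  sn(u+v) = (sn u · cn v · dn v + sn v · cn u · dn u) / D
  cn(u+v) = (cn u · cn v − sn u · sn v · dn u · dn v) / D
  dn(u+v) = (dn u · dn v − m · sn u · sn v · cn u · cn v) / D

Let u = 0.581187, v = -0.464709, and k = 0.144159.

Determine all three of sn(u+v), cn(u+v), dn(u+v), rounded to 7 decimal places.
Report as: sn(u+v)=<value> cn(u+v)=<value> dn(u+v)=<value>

sn(u+v)=0.1162094 cn(u+v)=0.9932247 dn(u+v)=0.9998597

sn u = 0.548485322998909, cn u = 0.8361601822945066, dn u = 0.9968691379055887
sn v = -0.4478651239520459, cn v = 0.8941011300448169, dn v = 0.9979135820435299
m = k² = 0.020781817281
D = 1 − m·sn²u·sn²v = 0.9987459696931098
sn(u+v) = (sn u·cn v·dn v + sn v·cn u·dn u)/D = 0.116063648344823/0.9987459696931098 = 0.1162093784273158
cn(u+v) = (cn u·cn v − sn u·sn v·dn u·dn v)/D = 0.9919792041727081/0.9987459696931098 = 0.9932247380958334
dn(u+v) = (dn u·dn v − m·sn u·sn v·cn u·cn v)/D = 0.9986058105617793/0.9987459696931098 = 0.9998596648841812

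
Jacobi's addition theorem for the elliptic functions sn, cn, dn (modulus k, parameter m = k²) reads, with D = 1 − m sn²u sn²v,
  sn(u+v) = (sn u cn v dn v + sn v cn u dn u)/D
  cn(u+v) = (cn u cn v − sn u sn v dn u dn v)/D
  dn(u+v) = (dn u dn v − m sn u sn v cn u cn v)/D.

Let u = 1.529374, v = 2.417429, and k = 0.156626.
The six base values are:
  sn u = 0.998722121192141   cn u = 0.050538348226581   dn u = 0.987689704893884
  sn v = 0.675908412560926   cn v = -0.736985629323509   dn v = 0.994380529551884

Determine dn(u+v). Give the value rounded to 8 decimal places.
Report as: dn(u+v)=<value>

dn(u+v)=0.99386638

m = k² = 0.024531703876
D = 1 − m·sn²u·sn²v = 0.9888212625524803
dn(u+v) = (dn u·dn v − m·sn u·sn v·cn u·cn v)/D = 0.9827562060090751/0.9888212625524803 = 0.9938663772988161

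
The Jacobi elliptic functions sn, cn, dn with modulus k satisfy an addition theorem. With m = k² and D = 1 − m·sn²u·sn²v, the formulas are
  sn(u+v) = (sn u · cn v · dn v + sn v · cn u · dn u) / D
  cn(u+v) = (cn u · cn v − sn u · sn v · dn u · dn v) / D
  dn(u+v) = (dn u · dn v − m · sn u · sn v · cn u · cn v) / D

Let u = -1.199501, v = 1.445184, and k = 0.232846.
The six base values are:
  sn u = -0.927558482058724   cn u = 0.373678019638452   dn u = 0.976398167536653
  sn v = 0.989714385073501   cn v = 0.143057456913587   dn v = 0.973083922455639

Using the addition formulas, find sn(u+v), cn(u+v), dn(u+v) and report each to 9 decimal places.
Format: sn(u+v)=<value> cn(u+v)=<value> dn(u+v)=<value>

sn(u+v)=0.243090472 cn(u+v)=0.970003620 dn(u+v)=0.998396785

m = k² = 0.054217259716
D = 1 − m·sn²u·sn²v = 0.9543080249520519
sn(u+v) = (sn u·cn v·dn v + sn v·cn u·dn u)/D = 0.2319831878974206/0.9543080249520519 = 0.2430904716630423
cn(u+v) = (cn u·cn v − sn u·sn v·dn u·dn v)/D = 0.9256822386871405/0.9543080249520519 = 0.970003619883266
dn(u+v) = (dn u·dn v − m·sn u·sn v·cn u·cn v)/D = 0.9527780642019699/0.9543080249520519 = 0.9983967851992454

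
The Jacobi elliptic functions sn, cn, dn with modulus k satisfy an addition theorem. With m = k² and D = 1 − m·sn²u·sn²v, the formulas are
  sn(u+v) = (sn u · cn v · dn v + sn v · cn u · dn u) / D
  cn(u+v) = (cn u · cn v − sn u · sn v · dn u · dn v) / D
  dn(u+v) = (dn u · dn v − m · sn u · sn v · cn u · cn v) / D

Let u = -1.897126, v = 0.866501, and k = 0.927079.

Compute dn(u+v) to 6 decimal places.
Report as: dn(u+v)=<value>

dn(u+v)=0.684131

sn u = -0.9793900937796682, cn u = 0.2019778309771959, dn u = 0.4190308671724095
sn v = 0.7085957010515762, cn v = 0.7056147195539682, dn v = 0.753956632322175
m = k² = 0.859475472241
D = 1 − m·sn²u·sn²v = 0.5860556801331523
dn(u+v) = (dn u·dn v − m·sn u·sn v·cn u·cn v)/D = 0.4009389536259923/0.5860556801331523 = 0.6841311623067942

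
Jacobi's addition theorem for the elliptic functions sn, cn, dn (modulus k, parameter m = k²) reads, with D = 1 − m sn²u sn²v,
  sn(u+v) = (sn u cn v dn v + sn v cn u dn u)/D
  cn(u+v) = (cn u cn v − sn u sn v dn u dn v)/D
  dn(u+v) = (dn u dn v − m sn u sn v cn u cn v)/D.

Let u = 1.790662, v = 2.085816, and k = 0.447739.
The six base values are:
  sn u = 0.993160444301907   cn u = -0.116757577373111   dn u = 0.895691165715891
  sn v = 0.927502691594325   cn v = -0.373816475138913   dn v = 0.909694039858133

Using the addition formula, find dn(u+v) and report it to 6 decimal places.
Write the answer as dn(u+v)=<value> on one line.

m = k² = 0.200470212121
D = 1 − m·sn²u·sn²v = 0.8298942338557673
dn(u+v) = (dn u·dn v − m·sn u·sn v·cn u·cn v)/D = 0.8067450465123052/0.8298942338557673 = 0.9721058583141266

dn(u+v)=0.972106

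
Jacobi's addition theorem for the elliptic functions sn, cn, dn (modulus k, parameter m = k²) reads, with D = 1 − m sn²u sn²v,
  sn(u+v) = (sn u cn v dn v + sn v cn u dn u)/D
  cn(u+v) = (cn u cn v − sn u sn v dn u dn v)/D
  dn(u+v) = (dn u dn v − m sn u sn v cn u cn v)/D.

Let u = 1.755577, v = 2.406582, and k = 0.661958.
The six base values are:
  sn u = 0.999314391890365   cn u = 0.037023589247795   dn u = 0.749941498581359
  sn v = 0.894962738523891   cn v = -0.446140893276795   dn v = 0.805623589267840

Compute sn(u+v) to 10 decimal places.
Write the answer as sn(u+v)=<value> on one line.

m = k² = 0.438188393764
D = 1 − m·sn²u·sn²v = 0.6495104592317302
sn(u+v) = (sn u·cn v·dn v + sn v·cn u·dn u)/D = -0.334326094189525/0.6495104592317302 = -0.514735504929329

sn(u+v)=-0.5147355049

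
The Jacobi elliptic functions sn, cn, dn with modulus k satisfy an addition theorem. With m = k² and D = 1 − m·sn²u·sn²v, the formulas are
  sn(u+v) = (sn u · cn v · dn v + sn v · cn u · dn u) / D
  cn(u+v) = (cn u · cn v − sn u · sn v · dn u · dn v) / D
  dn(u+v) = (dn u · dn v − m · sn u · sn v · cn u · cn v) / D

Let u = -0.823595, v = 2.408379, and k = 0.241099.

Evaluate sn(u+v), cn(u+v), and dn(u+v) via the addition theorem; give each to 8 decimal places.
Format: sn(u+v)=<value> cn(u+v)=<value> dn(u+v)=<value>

sn u = -0.7303783473839085, cn u = 0.683042802226003, dn u = 0.9843734469548905
sn v = 0.7006813030384141, cn v = -0.7134743944756462, dn v = 0.9856274406718077
m = k² = 0.058128727801
D = 1 − m·sn²u·sn²v = 0.9847760392536486
sn(u+v) = (sn u·cn v·dn v + sn v·cn u·dn u)/D = 0.98473314418458/0.9847760392536486 = 0.9999564418026446
cn(u+v) = (cn u·cn v − sn u·sn v·dn u·dn v)/D = 0.009191421677570766/0.9847760392536486 = 0.009333514739591804
dn(u+v) = (dn u·dn v − m·sn u·sn v·cn u·cn v)/D = 0.9557282338805083/0.9847760392536486 = 0.9705031355198738

sn(u+v)=0.99995644 cn(u+v)=0.00933351 dn(u+v)=0.97050314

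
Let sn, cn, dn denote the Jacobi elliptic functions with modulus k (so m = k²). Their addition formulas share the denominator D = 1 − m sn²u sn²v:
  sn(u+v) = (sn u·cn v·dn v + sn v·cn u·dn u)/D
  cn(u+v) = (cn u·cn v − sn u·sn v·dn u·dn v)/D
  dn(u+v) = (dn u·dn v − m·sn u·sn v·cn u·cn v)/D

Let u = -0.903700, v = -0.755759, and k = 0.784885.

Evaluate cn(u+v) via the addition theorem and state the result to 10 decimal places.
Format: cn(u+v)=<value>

sn u = -0.7446629903802841, cn u = 0.6674406571058531, dn u = 0.8114118529250808
sn v = -0.6568434933453834, cn v = 0.7540269393395923, dn v = 0.8568615394508328
m = k² = 0.616044463225
D = 1 − m·sn²u·sn²v = 0.8526142814687206
cn(u+v) = (cn u·cn v − sn u·sn v·dn u·dn v)/D = 0.1631940480852562/0.8526142814687206 = 0.1914043098177252

cn(u+v)=0.1914043098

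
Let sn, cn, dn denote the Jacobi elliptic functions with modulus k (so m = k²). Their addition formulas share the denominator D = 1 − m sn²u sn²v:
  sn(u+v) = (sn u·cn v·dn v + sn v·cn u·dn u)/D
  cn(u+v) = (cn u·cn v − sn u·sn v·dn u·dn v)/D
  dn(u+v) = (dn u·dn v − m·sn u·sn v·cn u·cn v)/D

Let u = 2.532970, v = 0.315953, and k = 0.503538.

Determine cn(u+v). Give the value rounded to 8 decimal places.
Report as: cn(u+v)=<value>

cn(u+v)=-0.86751183

sn u = 0.7315342807574972, cn u = -0.6818046612312146, dn u = 0.9296850900057496
sn v = 0.3094817961756915, cn v = 0.9509053674450827, dn v = 0.9877829668059804
m = k² = 0.253550517444
D = 1 − m·sn²u·sn²v = 0.9870041681366409
cn(u+v) = (cn u·cn v − sn u·sn v·dn u·dn v)/D = -0.8562377920410893/0.9870041681366409 = -0.8675118299222336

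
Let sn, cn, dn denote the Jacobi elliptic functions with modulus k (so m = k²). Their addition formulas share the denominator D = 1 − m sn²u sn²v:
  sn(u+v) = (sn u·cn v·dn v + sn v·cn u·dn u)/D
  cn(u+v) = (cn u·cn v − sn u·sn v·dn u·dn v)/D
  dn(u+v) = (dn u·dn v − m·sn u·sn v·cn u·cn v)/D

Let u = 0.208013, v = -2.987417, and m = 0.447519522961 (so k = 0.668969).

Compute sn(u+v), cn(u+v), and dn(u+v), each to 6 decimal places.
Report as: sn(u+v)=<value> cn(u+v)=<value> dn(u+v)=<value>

sn(u+v)=-0.721476 cn(u+v)=-0.692440 dn(u+v)=0.875816

sn u = 0.2058655124066311, cn u = 0.978580293487231, dn u = 0.9904715291156609
sn v = -0.5801750611901603, cn v = -0.8144918037481984, dn v = 0.9216092124825409
m = k² = 0.447519522961
D = 1 − m·sn²u·sn²v = 0.9936159350802785
sn(u+v) = (sn u·cn v·dn v + sn v·cn u·dn u)/D = -0.7168696491668878/0.9936159350802785 = -0.7214755962110942
cn(u+v) = (cn u·cn v − sn u·sn v·dn u·dn v)/D = -0.6880192821053779/0.9936159350802785 = -0.6924398631446966
dn(u+v) = (dn u·dn v − m·sn u·sn v·cn u·cn v)/D = 0.8702249172117318/0.9936159350802785 = 0.8758161845919093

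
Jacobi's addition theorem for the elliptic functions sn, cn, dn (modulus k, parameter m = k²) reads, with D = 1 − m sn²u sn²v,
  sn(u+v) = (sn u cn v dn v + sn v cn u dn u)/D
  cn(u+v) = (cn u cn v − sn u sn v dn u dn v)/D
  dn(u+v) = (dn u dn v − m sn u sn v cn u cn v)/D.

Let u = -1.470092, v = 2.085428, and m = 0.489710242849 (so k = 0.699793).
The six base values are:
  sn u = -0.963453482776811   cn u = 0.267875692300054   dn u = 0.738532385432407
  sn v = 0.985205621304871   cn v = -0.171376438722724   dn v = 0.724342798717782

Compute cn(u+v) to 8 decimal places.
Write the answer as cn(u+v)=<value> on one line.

m = k² = 0.489710242849
D = 1 − m·sn²u·sn²v = 0.5587807499115581
cn(u+v) = (cn u·cn v − sn u·sn v·dn u·dn v)/D = 0.4618674277063244/0.5587807499115581 = 0.8265628831691628

cn(u+v)=0.82656288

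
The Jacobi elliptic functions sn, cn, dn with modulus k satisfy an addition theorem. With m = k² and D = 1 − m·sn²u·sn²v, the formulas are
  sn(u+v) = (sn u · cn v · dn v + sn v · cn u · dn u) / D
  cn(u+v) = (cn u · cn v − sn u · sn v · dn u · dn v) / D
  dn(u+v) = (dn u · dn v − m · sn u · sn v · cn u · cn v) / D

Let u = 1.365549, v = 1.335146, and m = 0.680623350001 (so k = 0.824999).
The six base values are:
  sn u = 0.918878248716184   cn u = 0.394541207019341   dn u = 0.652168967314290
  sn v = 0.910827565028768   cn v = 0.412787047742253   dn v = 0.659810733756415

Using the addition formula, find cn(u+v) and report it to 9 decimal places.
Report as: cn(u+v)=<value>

m = k² = 0.680623350001
D = 1 − m·sn²u·sn²v = 0.5232451522788796
cn(u+v) = (cn u·cn v − sn u·sn v·dn u·dn v)/D = -0.1972803926398041/0.5232451522788796 = -0.3770324326572213

cn(u+v)=-0.377032433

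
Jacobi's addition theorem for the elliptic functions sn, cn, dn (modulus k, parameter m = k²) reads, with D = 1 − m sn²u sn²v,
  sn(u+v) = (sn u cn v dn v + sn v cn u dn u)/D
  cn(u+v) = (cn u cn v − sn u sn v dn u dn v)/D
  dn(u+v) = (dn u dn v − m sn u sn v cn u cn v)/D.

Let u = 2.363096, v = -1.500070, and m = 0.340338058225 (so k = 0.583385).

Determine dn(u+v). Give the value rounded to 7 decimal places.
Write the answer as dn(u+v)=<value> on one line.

sn u = 0.8687055548213217, cn u = -0.4953288392801085, dn u = 0.8620696657758982
sn v = -0.9812253821412971, cn v = 0.1928645883558343, dn v = 0.8199520786315858
m = k² = 0.340338058225
D = 1 − m·sn²u·sn²v = 0.7527175689491055
dn(u+v) = (dn u·dn v − m·sn u·sn v·cn u·cn v)/D = 0.6791418918719858/0.7527175689491055 = 0.9022532751828269

dn(u+v)=0.9022533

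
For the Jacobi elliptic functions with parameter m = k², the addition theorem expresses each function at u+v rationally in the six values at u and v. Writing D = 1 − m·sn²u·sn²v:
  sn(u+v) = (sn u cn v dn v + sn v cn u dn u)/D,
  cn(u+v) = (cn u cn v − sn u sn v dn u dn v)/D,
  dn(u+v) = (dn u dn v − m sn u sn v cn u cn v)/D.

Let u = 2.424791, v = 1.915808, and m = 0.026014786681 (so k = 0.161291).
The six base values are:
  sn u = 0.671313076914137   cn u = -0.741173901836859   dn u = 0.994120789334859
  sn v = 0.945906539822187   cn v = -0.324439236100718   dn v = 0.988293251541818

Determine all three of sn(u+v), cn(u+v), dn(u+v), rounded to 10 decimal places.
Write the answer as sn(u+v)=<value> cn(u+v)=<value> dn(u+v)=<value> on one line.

m = k² = 0.026014786681
D = 1 − m·sn²u·sn²v = 0.9895102064818594
sn(u+v) = (sn u·cn v·dn v + sn v·cn u·dn u)/D = -0.9122100050948967/0.9895102064818594 = -0.9218803395047347
cn(u+v) = (cn u·cn v − sn u·sn v·dn u·dn v)/D = -0.3834101659274836/0.9895102064818594 = -0.3874746954765369
dn(u+v) = (dn u·dn v − m·sn u·sn v·cn u·cn v)/D = 0.9785105211011349/0.9895102064818594 = 0.9888837070010291

sn(u+v)=-0.9218803395 cn(u+v)=-0.3874746955 dn(u+v)=0.9888837070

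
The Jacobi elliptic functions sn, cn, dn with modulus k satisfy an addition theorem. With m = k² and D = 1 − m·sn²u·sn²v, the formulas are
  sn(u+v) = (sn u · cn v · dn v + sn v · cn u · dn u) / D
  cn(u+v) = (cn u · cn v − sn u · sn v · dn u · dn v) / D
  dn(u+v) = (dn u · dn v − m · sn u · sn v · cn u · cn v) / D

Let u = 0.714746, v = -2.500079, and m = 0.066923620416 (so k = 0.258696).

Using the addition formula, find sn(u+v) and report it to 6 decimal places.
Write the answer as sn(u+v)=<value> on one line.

sn(u+v)=-0.983679

sn u = 0.6526474784096062, cn u = 0.7576617114026435, dn u = 0.985643936117348
sn v = -0.6386477426625971, cn v = -0.7694992272848421, dn v = 0.9862574714980487
m = k² = 0.066923620416
D = 1 − m·sn²u·sn²v = 0.9883732182833607
sn(u+v) = (sn u·cn v·dn v + sn v·cn u·dn u)/D = -0.9722424159983974/0.9883732182833607 = -0.9836794421514377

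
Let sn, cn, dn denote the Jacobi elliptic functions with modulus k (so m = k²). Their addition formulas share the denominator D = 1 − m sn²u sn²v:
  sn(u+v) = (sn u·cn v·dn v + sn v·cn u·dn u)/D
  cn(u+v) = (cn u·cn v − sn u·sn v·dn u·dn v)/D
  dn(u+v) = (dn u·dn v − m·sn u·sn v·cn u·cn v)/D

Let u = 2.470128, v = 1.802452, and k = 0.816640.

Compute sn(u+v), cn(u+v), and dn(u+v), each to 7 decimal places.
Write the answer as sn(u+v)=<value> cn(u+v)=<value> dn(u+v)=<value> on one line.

sn(u+v)=-0.2113604 cn(u+v)=-0.9774082 dn(u+v)=0.9849911

sn u = 0.9664154787813059, cn u = -0.2569846734182785, dn u = 0.6141188758375711
sn v = 0.9913462299508364, cn v = 0.1312731974253061, dn v = 0.5870192344298107
m = k² = 0.6669008896
D = 1 − m·sn²u·sn²v = 0.3878754891543117
sn(u+v) = (sn u·cn v·dn v + sn v·cn u·dn u)/D = -0.08198153593036015/0.3878754891543117 = -0.211360444840444
cn(u+v) = (cn u·cn v − sn u·sn v·dn u·dn v)/D = -0.3791126783071171/0.3878754891543117 = -0.9774081861519524
dn(u+v) = (dn u·dn v − m·sn u·sn v·cn u·cn v)/D = 0.3820538872007428/0.3878754891543117 = 0.9849910548195201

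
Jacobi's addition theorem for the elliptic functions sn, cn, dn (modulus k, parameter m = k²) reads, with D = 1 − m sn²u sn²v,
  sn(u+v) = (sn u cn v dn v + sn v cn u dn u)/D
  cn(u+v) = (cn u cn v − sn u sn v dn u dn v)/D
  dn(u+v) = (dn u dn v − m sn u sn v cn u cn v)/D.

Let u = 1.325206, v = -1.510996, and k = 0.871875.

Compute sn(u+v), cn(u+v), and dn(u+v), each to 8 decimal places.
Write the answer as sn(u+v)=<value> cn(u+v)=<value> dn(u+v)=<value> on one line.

sn(u+v)=-0.18393092 cn(u+v)=0.98293917 dn(u+v)=0.98705782

sn u = 0.8987443799390861, cn u = 0.4384729632804145, dn u = 0.6212748122512381
sn v = -0.9416431727863503, cn v = 0.3366127376449911, dn v = 0.5709351784624625
m = k² = 0.760166015625
D = 1 − m·sn²u·sn²v = 0.4555555824081194
sn(u+v) = (sn u·cn v·dn v + sn v·cn u·dn u)/D = -0.08379075784649607/0.4555555824081194 = -0.1839309210164179
cn(u+v) = (cn u·cn v − sn u·sn v·dn u·dn v)/D = 0.4477834270746414/0.4555555824081194 = 0.9829391722248393
dn(u+v) = (dn u·dn v − m·sn u·sn v·cn u·cn v)/D = 0.4496597000501649/0.4555555824081194 = 0.9870578199771185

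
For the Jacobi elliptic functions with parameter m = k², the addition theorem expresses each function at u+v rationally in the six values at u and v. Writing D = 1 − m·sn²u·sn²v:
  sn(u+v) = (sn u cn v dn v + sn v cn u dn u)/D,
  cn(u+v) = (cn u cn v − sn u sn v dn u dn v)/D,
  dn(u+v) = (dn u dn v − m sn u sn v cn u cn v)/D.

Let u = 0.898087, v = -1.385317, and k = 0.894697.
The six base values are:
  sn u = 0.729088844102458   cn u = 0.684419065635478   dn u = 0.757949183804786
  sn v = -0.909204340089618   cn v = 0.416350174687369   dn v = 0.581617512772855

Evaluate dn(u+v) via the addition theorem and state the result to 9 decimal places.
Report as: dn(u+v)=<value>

m = k² = 0.800482721809
D = 1 − m·sn²u·sn²v = 0.6482485723925739
dn(u+v) = (dn u·dn v − m·sn u·sn v·cn u·cn v)/D = 0.5920445179172697/0.6482485723925739 = 0.9132986066319209

dn(u+v)=0.913298607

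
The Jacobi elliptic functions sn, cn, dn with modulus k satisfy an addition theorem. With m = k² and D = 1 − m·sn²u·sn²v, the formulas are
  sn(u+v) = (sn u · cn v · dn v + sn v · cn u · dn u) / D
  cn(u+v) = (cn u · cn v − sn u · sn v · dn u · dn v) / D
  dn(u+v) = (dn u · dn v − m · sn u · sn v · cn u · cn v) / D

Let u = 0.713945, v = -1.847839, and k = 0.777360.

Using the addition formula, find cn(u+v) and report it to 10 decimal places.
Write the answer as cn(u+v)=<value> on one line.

cn(u+v)=0.5224487091

sn u = 0.6296960795006534, cn u = 0.7768415845341357, dn u = 0.8720029914344611
sn v = -0.9977562652630808, cn v = 0.06695099049505399, dn v = 0.6312052872972361
m = k² = 0.6042885696
D = 1 − m·sn²u·sn²v = 0.7614632568611634
cn(u+v) = (cn u·cn v − sn u·sn v·dn u·dn v)/D = 0.3978254955760801/0.7614632568611634 = 0.5224487091024736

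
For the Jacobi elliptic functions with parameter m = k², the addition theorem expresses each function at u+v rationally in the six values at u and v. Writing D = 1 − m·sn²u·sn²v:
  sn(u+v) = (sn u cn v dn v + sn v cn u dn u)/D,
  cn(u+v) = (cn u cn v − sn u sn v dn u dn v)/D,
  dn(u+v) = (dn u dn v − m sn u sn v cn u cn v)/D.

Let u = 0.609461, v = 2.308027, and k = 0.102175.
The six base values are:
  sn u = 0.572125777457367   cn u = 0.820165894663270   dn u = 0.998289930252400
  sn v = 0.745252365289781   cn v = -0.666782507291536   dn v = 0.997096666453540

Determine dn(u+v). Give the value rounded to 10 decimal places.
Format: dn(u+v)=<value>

m = k² = 0.010439730625
D = 1 − m·sn²u·sn²v = 0.9981020749841638
dn(u+v) = (dn u·dn v − m·sn u·sn v·cn u·cn v)/D = 0.9978258390537448/0.9981020749841638 = 0.9997232387975714

dn(u+v)=0.9997232388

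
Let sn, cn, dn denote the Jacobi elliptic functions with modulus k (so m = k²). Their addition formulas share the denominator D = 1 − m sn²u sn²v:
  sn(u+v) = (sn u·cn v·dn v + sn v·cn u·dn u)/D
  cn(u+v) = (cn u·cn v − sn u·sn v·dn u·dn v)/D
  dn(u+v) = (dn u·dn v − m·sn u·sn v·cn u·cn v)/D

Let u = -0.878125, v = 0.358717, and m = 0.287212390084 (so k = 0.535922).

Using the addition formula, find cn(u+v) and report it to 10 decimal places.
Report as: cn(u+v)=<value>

cn(u+v)=0.8712406100

sn u = -0.751602297127634, cn u = 0.6596165453901712, dn u = 0.9152879294625237
sn v = 0.3490593741462062, cn v = 0.9371006100310995, dn v = 0.982346853038958
m = k² = 0.287212390084
D = 1 − m·sn²u·sn²v = 0.9802313059581588
cn(u+v) = (cn u·cn v − sn u·sn v·dn u·dn v)/D = 0.8540173209052871/0.9802313059581588 = 0.8712406099604217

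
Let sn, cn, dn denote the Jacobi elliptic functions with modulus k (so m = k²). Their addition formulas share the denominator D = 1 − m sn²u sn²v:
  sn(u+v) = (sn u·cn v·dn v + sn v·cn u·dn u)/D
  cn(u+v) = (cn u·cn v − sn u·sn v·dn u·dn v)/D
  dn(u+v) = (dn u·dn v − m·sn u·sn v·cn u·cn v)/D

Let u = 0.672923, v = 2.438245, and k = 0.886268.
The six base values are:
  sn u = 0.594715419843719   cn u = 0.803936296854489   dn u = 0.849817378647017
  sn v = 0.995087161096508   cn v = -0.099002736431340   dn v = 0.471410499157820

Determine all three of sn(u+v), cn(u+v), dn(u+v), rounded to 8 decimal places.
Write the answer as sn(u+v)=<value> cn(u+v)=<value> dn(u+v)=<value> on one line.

sn(u+v)=0.89953839 cn(u+v)=-0.43684171 dn(u+v)=0.60367292

m = k² = 0.785470967824
D = 1 − m·sn²u·sn²v = 0.7249125475293071
sn(u+v) = (sn u·cn v·dn v + sn v·cn u·dn u)/D = 0.6520866682151809/0.7249125475293071 = 0.899538393200206
cn(u+v) = (cn u·cn v − sn u·sn v·dn u·dn v)/D = -0.3166720365006271/0.7249125475293071 = -0.436841709499896
dn(u+v) = (dn u·dn v − m·sn u·sn v·cn u·cn v)/D = 0.437610071960442/0.7249125475293071 = 0.6036729167565555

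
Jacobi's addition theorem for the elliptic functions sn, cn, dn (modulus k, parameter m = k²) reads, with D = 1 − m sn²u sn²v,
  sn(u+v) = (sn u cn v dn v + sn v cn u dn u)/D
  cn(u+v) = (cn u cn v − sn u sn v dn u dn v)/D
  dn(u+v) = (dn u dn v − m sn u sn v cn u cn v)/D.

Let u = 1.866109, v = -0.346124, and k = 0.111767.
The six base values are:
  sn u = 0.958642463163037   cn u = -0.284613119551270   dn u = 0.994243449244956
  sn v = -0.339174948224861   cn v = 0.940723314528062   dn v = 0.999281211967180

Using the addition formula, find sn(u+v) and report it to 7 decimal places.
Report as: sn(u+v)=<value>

sn(u+v)=0.9984657

m = k² = 0.012491862289
D = 1 − m·sn²u·sn²v = 0.9986793490532119
sn(u+v) = (sn u·cn v·dn v + sn v·cn u·dn u)/D = 0.9971470391891657/0.9986793490532119 = 0.9984656638134163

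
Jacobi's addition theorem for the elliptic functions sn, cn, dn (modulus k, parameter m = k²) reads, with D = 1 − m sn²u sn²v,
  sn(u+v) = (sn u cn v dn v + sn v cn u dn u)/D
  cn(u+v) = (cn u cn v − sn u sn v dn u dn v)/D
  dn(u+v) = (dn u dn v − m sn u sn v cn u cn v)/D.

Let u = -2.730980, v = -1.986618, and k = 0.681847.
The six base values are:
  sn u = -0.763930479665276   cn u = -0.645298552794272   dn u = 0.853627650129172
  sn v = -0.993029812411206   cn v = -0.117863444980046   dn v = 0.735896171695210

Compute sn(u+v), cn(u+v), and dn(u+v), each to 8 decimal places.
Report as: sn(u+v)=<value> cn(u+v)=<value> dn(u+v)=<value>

sn(u+v)=0.83727968 cn(u+v)=-0.54677485 dn(u+v)=0.82102194

m = k² = 0.464915331409
D = 1 − m·sn²u·sn²v = 0.7324492836858903
sn(u+v) = (sn u·cn v·dn v + sn v·cn u·dn u)/D = 0.6132649036558476/0.7324492836858903 = 0.8372796824508129
cn(u+v) = (cn u·cn v − sn u·sn v·dn u·dn v)/D = -0.4004848450515422/0.7324492836858903 = -0.5467748470394976
dn(u+v) = (dn u·dn v − m·sn u·sn v·cn u·cn v)/D = 0.6013569322387637/0.7324492836858903 = 0.821021940539783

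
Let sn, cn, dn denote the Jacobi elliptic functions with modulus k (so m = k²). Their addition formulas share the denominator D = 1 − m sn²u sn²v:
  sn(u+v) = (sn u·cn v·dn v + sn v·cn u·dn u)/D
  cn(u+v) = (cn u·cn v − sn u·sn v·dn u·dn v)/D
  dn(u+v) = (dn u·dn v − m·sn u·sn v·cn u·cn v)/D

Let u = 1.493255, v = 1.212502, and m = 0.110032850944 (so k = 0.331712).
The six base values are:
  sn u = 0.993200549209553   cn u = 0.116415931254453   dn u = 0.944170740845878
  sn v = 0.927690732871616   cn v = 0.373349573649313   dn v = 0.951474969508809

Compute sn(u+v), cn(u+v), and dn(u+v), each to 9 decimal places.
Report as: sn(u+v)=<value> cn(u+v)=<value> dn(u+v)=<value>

sn(u+v)=0.501645647 cn(u+v)=-0.865073202 dn(u+v)=0.986058018

m = k² = 0.110032850944
D = 1 − m·sn²u·sn²v = 0.90658799277998
sn(u+v) = (sn u·cn v·dn v + sn v·cn u·dn u)/D = 0.454785919774017/0.90658799277998 = 0.5016456465295246
cn(u+v) = (cn u·cn v − sn u·sn v·dn u·dn v)/D = -0.7842649780706355/0.90658799277998 = -0.8650732022886706
dn(u+v) = (dn u·dn v − m·sn u·sn v·cn u·cn v)/D = 0.8939483589524174/0.90658799277998 = 0.9860580176130459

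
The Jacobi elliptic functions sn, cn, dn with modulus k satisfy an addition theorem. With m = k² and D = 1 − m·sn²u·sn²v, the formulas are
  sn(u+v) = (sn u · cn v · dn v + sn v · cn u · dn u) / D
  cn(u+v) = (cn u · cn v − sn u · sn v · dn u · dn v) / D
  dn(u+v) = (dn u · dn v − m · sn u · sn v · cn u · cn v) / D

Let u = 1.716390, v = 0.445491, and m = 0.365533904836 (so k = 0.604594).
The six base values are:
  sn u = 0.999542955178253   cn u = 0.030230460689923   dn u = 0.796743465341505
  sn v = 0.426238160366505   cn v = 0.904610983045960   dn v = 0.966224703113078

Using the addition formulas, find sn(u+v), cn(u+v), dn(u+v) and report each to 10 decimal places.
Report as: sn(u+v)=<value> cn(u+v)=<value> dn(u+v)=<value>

m = k² = 0.365533904836
D = 1 − m·sn²u·sn²v = 0.9336508675651265
sn(u+v) = (sn u·cn v·dn v + sn v·cn u·dn u)/D = 0.883924334169772/0.9336508675651265 = 0.9467396913312612
cn(u+v) = (cn u·cn v − sn u·sn v·dn u·dn v)/D = -0.3006355168100378/0.9336508675651265 = -0.3219999330092917
dn(u+v) = (dn u·dn v − m·sn u·sn v·cn u·cn v)/D = 0.7655744100821582/0.9336508675651265 = 0.8199793270462054

sn(u+v)=0.9467396913 cn(u+v)=-0.3219999330 dn(u+v)=0.8199793270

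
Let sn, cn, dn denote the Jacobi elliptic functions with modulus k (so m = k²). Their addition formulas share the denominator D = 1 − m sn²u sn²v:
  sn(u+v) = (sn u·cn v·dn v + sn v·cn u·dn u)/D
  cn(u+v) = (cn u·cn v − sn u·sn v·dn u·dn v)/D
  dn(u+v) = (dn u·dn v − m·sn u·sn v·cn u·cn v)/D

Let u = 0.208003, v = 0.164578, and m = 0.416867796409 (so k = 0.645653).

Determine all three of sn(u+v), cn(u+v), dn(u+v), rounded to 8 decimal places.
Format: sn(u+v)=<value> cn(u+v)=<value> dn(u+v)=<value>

sn u = 0.205900340972694, cn u = 0.9785729658984701, dn u = 0.9911240641022701
sn v = 0.16353232837573, cn v = 0.9865379757394099, dn v = 0.9944102667140737
m = k² = 0.416867796409
D = 1 − m·sn²u·sn²v = 0.9995273717042832
sn(u+v) = (sn u·cn v·dn v + sn v·cn u·dn u)/D = 0.3606009859460971/0.9995273717042832 = 0.3607714967637557
cn(u+v) = (cn u·cn v − sn u·sn v·dn u·dn v)/D = 0.9322134389295056/0.9995273717042832 = 0.9326542377123686
dn(u+v) = (dn u·dn v − m·sn u·sn v·cn u·cn v)/D = 0.9720331100280417/0.9995273717042832 = 0.9724927376132167

sn(u+v)=0.36077150 cn(u+v)=0.93265424 dn(u+v)=0.97249274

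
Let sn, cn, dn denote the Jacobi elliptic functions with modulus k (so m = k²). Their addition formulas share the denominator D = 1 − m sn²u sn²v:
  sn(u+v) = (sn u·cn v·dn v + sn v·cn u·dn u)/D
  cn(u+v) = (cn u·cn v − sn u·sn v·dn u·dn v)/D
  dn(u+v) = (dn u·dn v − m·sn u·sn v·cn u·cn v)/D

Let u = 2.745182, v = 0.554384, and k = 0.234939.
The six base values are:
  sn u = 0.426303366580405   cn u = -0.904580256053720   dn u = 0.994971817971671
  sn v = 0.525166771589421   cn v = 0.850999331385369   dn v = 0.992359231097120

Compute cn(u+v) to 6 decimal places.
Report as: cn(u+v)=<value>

m = k² = 0.055196333721
D = 1 − m·sn²u·sn²v = 0.9972334263541505
cn(u+v) = (cn u·cn v − sn u·sn v·dn u·dn v)/D = -0.9908498278000358/0.9972334263541505 = -0.9935986917551963

cn(u+v)=-0.993599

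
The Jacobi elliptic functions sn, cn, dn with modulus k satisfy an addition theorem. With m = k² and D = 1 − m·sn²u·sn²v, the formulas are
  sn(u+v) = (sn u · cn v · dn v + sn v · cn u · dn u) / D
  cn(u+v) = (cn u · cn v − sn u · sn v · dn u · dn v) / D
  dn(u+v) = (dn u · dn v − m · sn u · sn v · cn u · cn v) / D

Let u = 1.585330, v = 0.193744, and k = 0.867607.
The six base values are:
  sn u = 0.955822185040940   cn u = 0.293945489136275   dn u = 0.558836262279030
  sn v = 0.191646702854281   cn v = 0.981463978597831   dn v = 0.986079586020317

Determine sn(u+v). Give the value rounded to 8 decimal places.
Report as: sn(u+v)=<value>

sn(u+v)=0.98131379

m = k² = 0.752741906449
D = 1 − m·sn²u·sn²v = 0.9747417643109189
sn(u+v) = (sn u·cn v·dn v + sn v·cn u·dn u)/D = 0.9565275392874418/0.9747417643109189 = 0.9813137943911191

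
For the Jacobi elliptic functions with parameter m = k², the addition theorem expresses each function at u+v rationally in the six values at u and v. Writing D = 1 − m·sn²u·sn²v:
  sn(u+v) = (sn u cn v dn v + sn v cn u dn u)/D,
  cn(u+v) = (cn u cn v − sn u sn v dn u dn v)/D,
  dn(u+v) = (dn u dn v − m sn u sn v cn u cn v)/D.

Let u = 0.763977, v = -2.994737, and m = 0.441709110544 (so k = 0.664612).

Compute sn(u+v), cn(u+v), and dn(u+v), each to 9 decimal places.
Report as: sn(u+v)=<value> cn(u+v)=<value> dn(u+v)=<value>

sn u = 0.6705747444229423, cn u = 0.7418419724861256, dn u = 0.8951963185639242
sn v = -0.5681823295885504, cn v = -0.8229026919042906, dn v = 0.9259603315543076
m = k² = 0.441709110544
D = 1 − m·sn²u·sn²v = 0.9358781286214227
sn(u+v) = (sn u·cn v·dn v + sn v·cn u·dn u)/D = -0.8882879493158776/0.9358781286214227 = -0.9491491703351942
cn(u+v) = (cn u·cn v − sn u·sn v·dn u·dn v)/D = -0.2946394249453544/0.9358781286214227 = -0.3148267022538152
dn(u+v) = (dn u·dn v − m·sn u·sn v·cn u·cn v)/D = 0.7261782680539361/0.9358781286214227 = 0.7759325128407681

sn(u+v)=-0.949149170 cn(u+v)=-0.314826702 dn(u+v)=0.775932513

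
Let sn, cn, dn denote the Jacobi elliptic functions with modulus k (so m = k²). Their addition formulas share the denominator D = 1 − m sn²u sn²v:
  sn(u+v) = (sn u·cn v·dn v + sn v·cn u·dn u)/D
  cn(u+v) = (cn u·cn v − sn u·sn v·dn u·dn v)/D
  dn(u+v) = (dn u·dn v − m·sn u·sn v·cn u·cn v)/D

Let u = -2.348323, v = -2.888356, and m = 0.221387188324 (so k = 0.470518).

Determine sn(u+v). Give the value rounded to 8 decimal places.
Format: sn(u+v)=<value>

sn u = -0.8210707853099972, cn u = -0.570826388239388, dn u = 0.922361222823287
sn v = -0.4345181360066927, cn v = -0.9006630832232824, dn v = 0.9788772998658139
m = k² = 0.221387188324
D = 1 − m·sn²u·sn²v = 0.9718207454809255
sn(u+v) = (sn u·cn v·dn v + sn v·cn u·dn u)/D = 0.9526650655216884/0.9718207454809255 = 0.9802888752392732

sn(u+v)=0.98028888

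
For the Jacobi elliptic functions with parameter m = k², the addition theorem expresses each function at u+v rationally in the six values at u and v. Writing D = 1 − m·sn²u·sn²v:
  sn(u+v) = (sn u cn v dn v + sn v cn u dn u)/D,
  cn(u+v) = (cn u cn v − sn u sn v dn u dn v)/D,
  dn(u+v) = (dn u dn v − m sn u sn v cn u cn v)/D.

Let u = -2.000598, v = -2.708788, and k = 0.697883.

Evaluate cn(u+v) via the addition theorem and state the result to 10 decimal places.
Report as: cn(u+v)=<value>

sn u = -0.9936311139927139, cn u = -0.1126818943113687, dn u = 0.7205160482506594
sn v = -0.7928959159869963, cn v = -0.6093570926896167, dn v = 0.8329497874529777
m = k² = 0.487040681689
D = 1 − m·sn²u·sn²v = 0.6976931659973526
cn(u+v) = (cn u·cn v − sn u·sn v·dn u·dn v)/D = -0.4041652033195312/0.6976931659973526 = -0.5792878918941063

cn(u+v)=-0.5792878919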